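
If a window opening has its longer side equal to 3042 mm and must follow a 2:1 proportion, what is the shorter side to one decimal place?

1521.0 mm

2:1 = 2.00000.
Shorter side = 3042 ÷ 2.00000 ≈ 1521.000 → 1521.0 mm.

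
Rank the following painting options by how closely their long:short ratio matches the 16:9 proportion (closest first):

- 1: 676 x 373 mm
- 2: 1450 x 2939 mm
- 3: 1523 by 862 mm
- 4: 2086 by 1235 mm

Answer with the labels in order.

Ratios: 1 = 676 / 373 ≈ 1.812; 2 = 2939 / 1450 ≈ 2.027; 3 = 1523 / 862 ≈ 1.767; 4 = 2086 / 1235 ≈ 1.689.
|Δ from 1.778|: 1 0.034; 2 0.249; 3 0.011; 4 0.089.

3, 1, 4, 2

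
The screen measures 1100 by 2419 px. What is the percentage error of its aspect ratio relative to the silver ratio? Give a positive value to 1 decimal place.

Ratio = 2419 / 1100 ≈ 2.1991.
Ideal silver ratio ≈ 2.4142. |2.1991 − 2.4142| / 2.4142 ≈ 8.91% → 8.9%.

8.9%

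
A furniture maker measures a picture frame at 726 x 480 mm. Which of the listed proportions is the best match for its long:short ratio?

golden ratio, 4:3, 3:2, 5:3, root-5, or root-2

3:2

Ratio = 726 / 480 ≈ 1.512.
Distances: golden ratio 1.618 (Δ 0.106); 4:3 1.333 (Δ 0.179); 3:2 1.500 (Δ 0.012); 5:3 1.667 (Δ 0.155); root-5 2.236 (Δ 0.724); root-2 1.414 (Δ 0.098).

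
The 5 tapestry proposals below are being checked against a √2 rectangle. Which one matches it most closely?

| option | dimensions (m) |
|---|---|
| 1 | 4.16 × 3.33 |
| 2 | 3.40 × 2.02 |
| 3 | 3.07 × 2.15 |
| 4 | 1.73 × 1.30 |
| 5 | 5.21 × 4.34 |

Target root-2 ≈ 1.414.
1: 1.249 (Δ0.165)  2: 1.683 (Δ0.269)  3: 1.428 (Δ0.014)  4: 1.331 (Δ0.083)  5: 1.200 (Δ0.214)

3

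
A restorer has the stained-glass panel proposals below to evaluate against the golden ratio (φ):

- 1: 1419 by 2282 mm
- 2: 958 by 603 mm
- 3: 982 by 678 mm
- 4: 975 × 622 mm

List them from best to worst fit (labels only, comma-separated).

Ratios: 1 = 2282 / 1419 ≈ 1.608; 2 = 958 / 603 ≈ 1.589; 3 = 982 / 678 ≈ 1.448; 4 = 975 / 622 ≈ 1.568.
|Δ from 1.618|: 1 0.010; 2 0.029; 3 0.170; 4 0.050.

1, 2, 4, 3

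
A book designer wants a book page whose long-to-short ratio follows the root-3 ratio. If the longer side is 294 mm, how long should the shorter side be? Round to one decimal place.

169.7 mm

root-3 ≈ 1.73205.
Shorter side = 294 ÷ 1.73205 ≈ 169.741 → 169.7 mm.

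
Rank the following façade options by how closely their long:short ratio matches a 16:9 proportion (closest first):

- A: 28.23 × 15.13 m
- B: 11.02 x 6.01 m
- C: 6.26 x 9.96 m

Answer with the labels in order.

B, A, C

A: 28.23/15.13 ≈ 1.866 → |1.866 − 1.778| = 0.088
B: 11.02/6.01 ≈ 1.834 → |1.834 − 1.778| = 0.056
C: 9.96/6.26 ≈ 1.591 → |1.591 − 1.778| = 0.187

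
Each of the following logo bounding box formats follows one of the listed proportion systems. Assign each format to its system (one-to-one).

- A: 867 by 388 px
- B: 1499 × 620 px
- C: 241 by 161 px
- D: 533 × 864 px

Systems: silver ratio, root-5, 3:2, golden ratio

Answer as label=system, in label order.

Ratios: A ≈ 2.235; B ≈ 2.418; C ≈ 1.497; D ≈ 1.621.
Targets: silver ratio ≈ 2.414; root-5 ≈ 2.236; 3:2 ≈ 1.500; golden ratio ≈ 1.618.

A=root-5, B=silver ratio, C=3:2, D=golden ratio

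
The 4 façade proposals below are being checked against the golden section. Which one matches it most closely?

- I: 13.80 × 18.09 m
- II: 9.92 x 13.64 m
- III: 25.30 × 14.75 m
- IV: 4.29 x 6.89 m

IV

Target golden ratio ≈ 1.618.
I: 1.311 (Δ0.307)  II: 1.375 (Δ0.243)  III: 1.715 (Δ0.097)  IV: 1.606 (Δ0.012)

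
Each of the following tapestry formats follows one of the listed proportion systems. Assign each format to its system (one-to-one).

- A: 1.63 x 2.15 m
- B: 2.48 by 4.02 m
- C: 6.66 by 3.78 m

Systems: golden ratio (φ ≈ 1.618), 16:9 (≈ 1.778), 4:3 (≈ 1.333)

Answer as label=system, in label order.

A=4:3, B=golden ratio, C=16:9

A = 2.15/1.63 ≈ 1.319 → 4:3 (1.333)
B = 4.02/2.48 ≈ 1.621 → golden ratio (1.618)
C = 6.66/3.78 ≈ 1.762 → 16:9 (1.778)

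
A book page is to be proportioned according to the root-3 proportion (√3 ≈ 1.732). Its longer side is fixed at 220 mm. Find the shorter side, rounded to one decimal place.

127.0 mm

root-3 ≈ 1.73205.
Shorter side = 220 ÷ 1.73205 ≈ 127.017 → 127.0 mm.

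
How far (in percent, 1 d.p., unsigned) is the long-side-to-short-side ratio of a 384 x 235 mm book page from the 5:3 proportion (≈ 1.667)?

2.0%

Ratio = 384 / 235 ≈ 1.6340.
Ideal 5:3 ≈ 1.6667. |1.6340 − 1.6667| / 1.6667 ≈ 1.96% → 2.0%.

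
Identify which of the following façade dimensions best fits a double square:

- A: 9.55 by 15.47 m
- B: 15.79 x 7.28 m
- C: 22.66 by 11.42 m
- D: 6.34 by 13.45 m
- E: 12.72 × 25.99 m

C

Target 2:1 ≈ 2.000.
A: 1.620 (Δ0.380)  B: 2.169 (Δ0.169)  C: 1.984 (Δ0.016)  D: 2.121 (Δ0.121)  E: 2.043 (Δ0.043)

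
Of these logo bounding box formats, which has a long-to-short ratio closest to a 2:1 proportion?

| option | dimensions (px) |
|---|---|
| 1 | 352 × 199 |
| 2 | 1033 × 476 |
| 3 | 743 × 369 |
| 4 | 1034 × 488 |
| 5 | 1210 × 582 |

3

Ratios (long/short): 1 ≈ 1.769; 2 ≈ 2.170; 3 ≈ 2.014; 4 ≈ 2.119; 5 ≈ 2.079.
2:1 ≈ 2.000; option 3 is nearest (Δ 0.014).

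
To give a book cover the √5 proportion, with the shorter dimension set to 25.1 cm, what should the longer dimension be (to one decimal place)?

root-5 ≈ 2.23607.
Longer side = 25.1 × 2.23607 ≈ 56.125 → 56.1 cm.

56.1 cm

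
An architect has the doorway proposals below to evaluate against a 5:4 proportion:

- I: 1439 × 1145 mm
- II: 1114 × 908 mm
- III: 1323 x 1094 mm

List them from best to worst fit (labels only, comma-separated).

I: 1439/1145 ≈ 1.257 → |1.257 − 1.250| = 0.007
II: 1114/908 ≈ 1.227 → |1.227 − 1.250| = 0.023
III: 1323/1094 ≈ 1.209 → |1.209 − 1.250| = 0.041

I, II, III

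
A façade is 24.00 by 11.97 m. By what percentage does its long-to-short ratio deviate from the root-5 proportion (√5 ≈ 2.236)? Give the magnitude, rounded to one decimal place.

Ratio = 24.00 / 11.97 ≈ 2.0050.
Ideal root-5 ≈ 2.2361. |2.0050 − 2.2361| / 2.2361 ≈ 10.33% → 10.3%.

10.3%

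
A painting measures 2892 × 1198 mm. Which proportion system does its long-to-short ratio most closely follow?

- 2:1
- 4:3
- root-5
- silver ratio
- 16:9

Ratio = 2892 / 1198 ≈ 2.414.
Distances: 2:1 2.000 (Δ 0.414); 4:3 1.333 (Δ 1.081); root-5 2.236 (Δ 0.178); silver ratio 2.414 (Δ 0.000); 16:9 1.778 (Δ 0.636).

silver ratio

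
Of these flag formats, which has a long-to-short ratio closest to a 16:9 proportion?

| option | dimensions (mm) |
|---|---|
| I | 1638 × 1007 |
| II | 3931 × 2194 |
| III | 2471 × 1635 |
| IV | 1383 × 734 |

Ratios (long/short): I ≈ 1.627; II ≈ 1.792; III ≈ 1.511; IV ≈ 1.884.
16:9 ≈ 1.778; option II is nearest (Δ 0.014).

II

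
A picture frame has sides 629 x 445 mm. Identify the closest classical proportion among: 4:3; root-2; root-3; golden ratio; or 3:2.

629/445 ≈ 1.413. Nearest candidates are root-2 (1.414, off by 0.001) and 4:3 (1.333, off by 0.080).

root-2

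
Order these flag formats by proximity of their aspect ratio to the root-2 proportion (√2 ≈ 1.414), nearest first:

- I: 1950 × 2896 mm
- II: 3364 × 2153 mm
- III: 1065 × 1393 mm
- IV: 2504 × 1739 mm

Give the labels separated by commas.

IV, I, III, II

I: 2896/1950 ≈ 1.485 → |1.485 − 1.414| = 0.071
II: 3364/2153 ≈ 1.562 → |1.562 − 1.414| = 0.148
III: 1393/1065 ≈ 1.308 → |1.308 − 1.414| = 0.106
IV: 2504/1739 ≈ 1.440 → |1.440 − 1.414| = 0.026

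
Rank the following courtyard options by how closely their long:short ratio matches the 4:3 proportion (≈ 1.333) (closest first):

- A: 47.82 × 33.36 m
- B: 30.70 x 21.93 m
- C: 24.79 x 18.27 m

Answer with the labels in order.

A: 47.82/33.36 ≈ 1.433 → |1.433 − 1.333| = 0.100
B: 30.70/21.93 ≈ 1.400 → |1.400 − 1.333| = 0.067
C: 24.79/18.27 ≈ 1.357 → |1.357 − 1.333| = 0.024

C, B, A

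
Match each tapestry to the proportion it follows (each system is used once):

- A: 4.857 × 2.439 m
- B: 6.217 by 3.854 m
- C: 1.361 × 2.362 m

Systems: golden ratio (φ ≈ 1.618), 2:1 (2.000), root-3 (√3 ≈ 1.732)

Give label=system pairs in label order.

A = 4.857/2.439 ≈ 1.991 → 2:1 (2.000)
B = 6.217/3.854 ≈ 1.613 → golden ratio (1.618)
C = 2.362/1.361 ≈ 1.735 → root-3 (1.732)

A=2:1, B=golden ratio, C=root-3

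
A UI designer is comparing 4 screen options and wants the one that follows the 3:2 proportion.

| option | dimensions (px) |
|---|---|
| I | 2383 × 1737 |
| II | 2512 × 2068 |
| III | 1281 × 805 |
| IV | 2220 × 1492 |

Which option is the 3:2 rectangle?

IV

Target 3:2 ≈ 1.500.
I: 1.372 (Δ0.128)  II: 1.215 (Δ0.285)  III: 1.591 (Δ0.091)  IV: 1.488 (Δ0.012)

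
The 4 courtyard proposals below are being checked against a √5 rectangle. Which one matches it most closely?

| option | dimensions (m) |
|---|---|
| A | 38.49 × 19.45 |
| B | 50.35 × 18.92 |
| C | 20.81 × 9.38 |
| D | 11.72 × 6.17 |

C

Ratios (long/short): A ≈ 1.979; B ≈ 2.661; C ≈ 2.219; D ≈ 1.900.
root-5 ≈ 2.236; option C is nearest (Δ 0.017).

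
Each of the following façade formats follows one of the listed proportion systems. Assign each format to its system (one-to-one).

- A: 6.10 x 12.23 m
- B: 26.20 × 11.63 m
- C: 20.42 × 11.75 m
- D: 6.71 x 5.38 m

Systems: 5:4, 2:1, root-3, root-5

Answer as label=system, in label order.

A = 12.23/6.10 ≈ 2.005 → 2:1 (2.000)
B = 26.20/11.63 ≈ 2.253 → root-5 (2.236)
C = 20.42/11.75 ≈ 1.738 → root-3 (1.732)
D = 6.71/5.38 ≈ 1.247 → 5:4 (1.250)

A=2:1, B=root-5, C=root-3, D=5:4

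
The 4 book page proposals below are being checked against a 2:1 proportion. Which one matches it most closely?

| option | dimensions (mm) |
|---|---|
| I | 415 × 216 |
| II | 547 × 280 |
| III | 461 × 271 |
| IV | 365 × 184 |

Ratios (long/short): I ≈ 1.921; II ≈ 1.954; III ≈ 1.701; IV ≈ 1.984.
2:1 ≈ 2.000; option IV is nearest (Δ 0.016).

IV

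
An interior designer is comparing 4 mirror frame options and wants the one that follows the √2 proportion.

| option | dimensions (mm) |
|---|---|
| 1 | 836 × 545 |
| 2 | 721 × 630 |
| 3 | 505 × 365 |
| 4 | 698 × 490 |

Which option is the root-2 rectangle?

4

Ratios (long/short): 1 ≈ 1.534; 2 ≈ 1.144; 3 ≈ 1.384; 4 ≈ 1.424.
root-2 ≈ 1.414; option 4 is nearest (Δ 0.010).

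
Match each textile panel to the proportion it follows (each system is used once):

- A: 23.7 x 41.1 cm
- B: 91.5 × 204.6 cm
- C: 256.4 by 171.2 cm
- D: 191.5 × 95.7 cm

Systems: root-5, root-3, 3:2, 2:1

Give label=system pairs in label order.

A=root-3, B=root-5, C=3:2, D=2:1

Ratios: A ≈ 1.734; B ≈ 2.236; C ≈ 1.498; D ≈ 2.001.
Targets: root-5 ≈ 2.236; root-3 ≈ 1.732; 3:2 ≈ 1.500; 2:1 ≈ 2.000.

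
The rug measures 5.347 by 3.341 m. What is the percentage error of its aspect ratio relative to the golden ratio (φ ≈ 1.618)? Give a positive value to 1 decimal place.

Ratio = 5.347 / 3.341 ≈ 1.6004.
Ideal golden ratio ≈ 1.6180. |1.6004 − 1.6180| / 1.6180 ≈ 1.09% → 1.1%.

1.1%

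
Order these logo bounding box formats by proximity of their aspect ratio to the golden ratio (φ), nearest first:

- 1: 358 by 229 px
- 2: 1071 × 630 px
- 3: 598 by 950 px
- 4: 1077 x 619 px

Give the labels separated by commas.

Ratios: 1 = 358 / 229 ≈ 1.563; 2 = 1071 / 630 ≈ 1.700; 3 = 950 / 598 ≈ 1.589; 4 = 1077 / 619 ≈ 1.740.
|Δ from 1.618|: 1 0.055; 2 0.082; 3 0.029; 4 0.122.

3, 1, 2, 4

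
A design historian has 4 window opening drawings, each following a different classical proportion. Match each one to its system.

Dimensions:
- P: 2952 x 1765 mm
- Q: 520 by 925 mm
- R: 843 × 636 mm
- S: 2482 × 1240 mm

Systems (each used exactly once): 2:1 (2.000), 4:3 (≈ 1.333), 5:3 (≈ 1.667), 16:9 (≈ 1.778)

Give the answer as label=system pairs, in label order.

Ratios: P ≈ 1.673; Q ≈ 1.779; R ≈ 1.325; S ≈ 2.002.
Targets: 2:1 ≈ 2.000; 4:3 ≈ 1.333; 5:3 ≈ 1.667; 16:9 ≈ 1.778.

P=5:3, Q=16:9, R=4:3, S=2:1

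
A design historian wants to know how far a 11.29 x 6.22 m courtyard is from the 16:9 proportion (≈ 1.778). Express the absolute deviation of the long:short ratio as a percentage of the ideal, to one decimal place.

Ratio = 11.29 / 6.22 ≈ 1.8151.
Ideal 16:9 ≈ 1.7778. |1.8151 − 1.7778| / 1.7778 ≈ 2.10% → 2.1%.

2.1%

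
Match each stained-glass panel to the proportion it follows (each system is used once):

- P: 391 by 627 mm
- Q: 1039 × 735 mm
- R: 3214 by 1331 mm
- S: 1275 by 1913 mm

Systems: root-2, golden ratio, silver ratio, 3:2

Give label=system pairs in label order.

Ratios: P ≈ 1.604; Q ≈ 1.414; R ≈ 2.415; S ≈ 1.500.
Targets: root-2 ≈ 1.414; golden ratio ≈ 1.618; silver ratio ≈ 2.414; 3:2 ≈ 1.500.

P=golden ratio, Q=root-2, R=silver ratio, S=3:2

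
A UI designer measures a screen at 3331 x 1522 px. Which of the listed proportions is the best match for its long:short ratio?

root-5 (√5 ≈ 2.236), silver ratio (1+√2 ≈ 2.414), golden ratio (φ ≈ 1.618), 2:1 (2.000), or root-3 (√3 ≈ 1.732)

3331/1522 ≈ 2.189. Nearest candidates are root-5 (2.236, off by 0.047) and 2:1 (2.000, off by 0.189).

root-5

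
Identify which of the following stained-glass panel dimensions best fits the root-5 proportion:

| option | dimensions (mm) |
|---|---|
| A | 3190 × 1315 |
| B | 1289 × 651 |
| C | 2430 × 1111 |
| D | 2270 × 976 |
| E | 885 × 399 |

Ratios (long/short): A ≈ 2.426; B ≈ 1.980; C ≈ 2.187; D ≈ 2.326; E ≈ 2.218.
root-5 ≈ 2.236; option E is nearest (Δ 0.018).

E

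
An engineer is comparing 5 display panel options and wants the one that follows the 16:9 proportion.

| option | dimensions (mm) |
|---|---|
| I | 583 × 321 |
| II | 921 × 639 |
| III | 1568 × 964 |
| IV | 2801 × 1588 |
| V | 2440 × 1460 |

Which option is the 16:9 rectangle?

Ratios (long/short): I ≈ 1.816; II ≈ 1.441; III ≈ 1.627; IV ≈ 1.764; V ≈ 1.671.
16:9 ≈ 1.778; option IV is nearest (Δ 0.014).

IV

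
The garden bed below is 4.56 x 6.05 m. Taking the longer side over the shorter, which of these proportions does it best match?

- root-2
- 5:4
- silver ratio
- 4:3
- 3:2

4:3

6.05/4.56 ≈ 1.327. Nearest candidates are 4:3 (1.333, off by 0.006) and 5:4 (1.250, off by 0.077).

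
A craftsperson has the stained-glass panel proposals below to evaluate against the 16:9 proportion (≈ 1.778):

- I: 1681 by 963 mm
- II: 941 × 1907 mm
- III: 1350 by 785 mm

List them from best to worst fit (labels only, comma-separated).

I, III, II

I: 1681/963 ≈ 1.746 → |1.746 − 1.778| = 0.032
II: 1907/941 ≈ 2.027 → |2.027 − 1.778| = 0.249
III: 1350/785 ≈ 1.720 → |1.720 − 1.778| = 0.058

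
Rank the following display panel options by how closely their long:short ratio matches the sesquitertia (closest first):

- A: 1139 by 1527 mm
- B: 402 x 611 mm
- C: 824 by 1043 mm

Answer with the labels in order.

A: 1527/1139 ≈ 1.341 → |1.341 − 1.333| = 0.008
B: 611/402 ≈ 1.520 → |1.520 − 1.333| = 0.187
C: 1043/824 ≈ 1.266 → |1.266 − 1.333| = 0.067

A, C, B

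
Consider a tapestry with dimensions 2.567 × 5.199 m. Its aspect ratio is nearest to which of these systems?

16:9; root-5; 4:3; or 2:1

Ratio = 5.199 / 2.567 ≈ 2.025.
Distances: 16:9 1.778 (Δ 0.247); root-5 2.236 (Δ 0.211); 4:3 1.333 (Δ 0.692); 2:1 2.000 (Δ 0.025).

2:1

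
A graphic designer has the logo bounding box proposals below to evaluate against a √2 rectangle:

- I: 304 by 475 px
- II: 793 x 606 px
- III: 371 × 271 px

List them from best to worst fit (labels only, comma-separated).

Ratios: I = 475 / 304 ≈ 1.562; II = 793 / 606 ≈ 1.309; III = 371 / 271 ≈ 1.369.
|Δ from 1.414|: I 0.148; II 0.105; III 0.045.

III, II, I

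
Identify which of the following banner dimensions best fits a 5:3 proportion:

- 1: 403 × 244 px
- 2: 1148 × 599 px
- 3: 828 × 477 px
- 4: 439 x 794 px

1

Ratios (long/short): 1 ≈ 1.652; 2 ≈ 1.917; 3 ≈ 1.736; 4 ≈ 1.809.
5:3 ≈ 1.667; option 1 is nearest (Δ 0.015).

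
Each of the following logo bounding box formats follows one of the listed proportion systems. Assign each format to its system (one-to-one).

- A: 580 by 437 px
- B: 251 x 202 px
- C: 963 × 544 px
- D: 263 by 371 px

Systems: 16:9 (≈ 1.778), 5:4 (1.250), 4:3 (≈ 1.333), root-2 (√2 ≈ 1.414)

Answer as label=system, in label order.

Ratios: A ≈ 1.327; B ≈ 1.243; C ≈ 1.770; D ≈ 1.411.
Targets: 16:9 ≈ 1.778; 5:4 ≈ 1.250; 4:3 ≈ 1.333; root-2 ≈ 1.414.

A=4:3, B=5:4, C=16:9, D=root-2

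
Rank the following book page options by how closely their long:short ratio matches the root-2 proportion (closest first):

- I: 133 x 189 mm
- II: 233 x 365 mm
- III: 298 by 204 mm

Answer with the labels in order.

I, III, II

Ratios: I = 189 / 133 ≈ 1.421; II = 365 / 233 ≈ 1.567; III = 298 / 204 ≈ 1.461.
|Δ from 1.414|: I 0.007; II 0.153; III 0.047.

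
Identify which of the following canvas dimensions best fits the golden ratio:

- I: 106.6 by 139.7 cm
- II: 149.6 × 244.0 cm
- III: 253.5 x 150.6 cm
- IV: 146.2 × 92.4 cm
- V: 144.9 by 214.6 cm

II

Target golden ratio ≈ 1.618.
I: 1.311 (Δ0.307)  II: 1.631 (Δ0.013)  III: 1.683 (Δ0.065)  IV: 1.582 (Δ0.036)  V: 1.481 (Δ0.137)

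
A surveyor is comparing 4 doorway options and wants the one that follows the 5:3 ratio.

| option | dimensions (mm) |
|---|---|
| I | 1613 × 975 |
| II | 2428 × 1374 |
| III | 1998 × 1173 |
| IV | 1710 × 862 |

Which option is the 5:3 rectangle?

Target 5:3 ≈ 1.667.
I: 1.654 (Δ0.013)  II: 1.767 (Δ0.100)  III: 1.703 (Δ0.036)  IV: 1.984 (Δ0.317)

I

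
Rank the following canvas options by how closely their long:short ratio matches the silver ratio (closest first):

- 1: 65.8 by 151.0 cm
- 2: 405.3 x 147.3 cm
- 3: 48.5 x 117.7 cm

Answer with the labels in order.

Ratios: 1 = 151.0 / 65.8 ≈ 2.295; 2 = 405.3 / 147.3 ≈ 2.752; 3 = 117.7 / 48.5 ≈ 2.427.
|Δ from 2.414|: 1 0.119; 2 0.338; 3 0.013.

3, 1, 2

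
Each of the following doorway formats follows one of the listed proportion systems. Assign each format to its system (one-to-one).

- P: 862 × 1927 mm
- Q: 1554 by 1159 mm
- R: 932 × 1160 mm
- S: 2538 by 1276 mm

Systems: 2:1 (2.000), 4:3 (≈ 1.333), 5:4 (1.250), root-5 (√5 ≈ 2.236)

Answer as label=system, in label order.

Ratios: P ≈ 2.235; Q ≈ 1.341; R ≈ 1.245; S ≈ 1.989.
Targets: 2:1 ≈ 2.000; 4:3 ≈ 1.333; 5:4 ≈ 1.250; root-5 ≈ 2.236.

P=root-5, Q=4:3, R=5:4, S=2:1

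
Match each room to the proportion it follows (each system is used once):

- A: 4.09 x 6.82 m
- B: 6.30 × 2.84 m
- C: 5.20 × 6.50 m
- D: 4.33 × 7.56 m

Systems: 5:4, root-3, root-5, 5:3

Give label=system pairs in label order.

A = 6.82/4.09 ≈ 1.667 → 5:3 (1.667)
B = 6.30/2.84 ≈ 2.218 → root-5 (2.236)
C = 6.50/5.20 ≈ 1.250 → 5:4 (1.250)
D = 7.56/4.33 ≈ 1.746 → root-3 (1.732)

A=5:3, B=root-5, C=5:4, D=root-3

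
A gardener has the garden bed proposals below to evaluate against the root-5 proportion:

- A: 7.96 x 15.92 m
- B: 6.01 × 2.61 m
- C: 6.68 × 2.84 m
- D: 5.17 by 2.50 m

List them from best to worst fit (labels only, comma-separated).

B, C, D, A

Ratios: A = 15.92 / 7.96 ≈ 2.000; B = 6.01 / 2.61 ≈ 2.303; C = 6.68 / 2.84 ≈ 2.352; D = 5.17 / 2.50 ≈ 2.068.
|Δ from 2.236|: A 0.236; B 0.067; C 0.116; D 0.168.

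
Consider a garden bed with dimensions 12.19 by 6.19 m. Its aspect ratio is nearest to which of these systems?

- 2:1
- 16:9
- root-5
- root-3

Ratio = 12.19 / 6.19 ≈ 1.969.
Distances: 2:1 2.000 (Δ 0.031); 16:9 1.778 (Δ 0.191); root-5 2.236 (Δ 0.267); root-3 1.732 (Δ 0.237).

2:1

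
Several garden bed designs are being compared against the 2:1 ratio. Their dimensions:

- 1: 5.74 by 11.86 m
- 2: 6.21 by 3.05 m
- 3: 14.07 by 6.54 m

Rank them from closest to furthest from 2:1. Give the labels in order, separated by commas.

2, 1, 3

Ratios: 1 = 11.86 / 5.74 ≈ 2.066; 2 = 6.21 / 3.05 ≈ 2.036; 3 = 14.07 / 6.54 ≈ 2.151.
|Δ from 2.000|: 1 0.066; 2 0.036; 3 0.151.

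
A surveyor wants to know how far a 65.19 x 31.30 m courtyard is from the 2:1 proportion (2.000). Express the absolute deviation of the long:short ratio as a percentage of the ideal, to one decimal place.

Ratio = 65.19 / 31.30 ≈ 2.0827.
Ideal 2:1 = 2.0000. |2.0827 − 2.0000| / 2.0000 ≈ 4.13% → 4.1%.

4.1%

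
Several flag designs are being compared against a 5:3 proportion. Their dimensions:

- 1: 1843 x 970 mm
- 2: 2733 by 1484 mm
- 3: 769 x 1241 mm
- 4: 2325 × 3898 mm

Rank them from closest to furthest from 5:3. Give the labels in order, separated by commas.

1: 1843/970 ≈ 1.900 → |1.900 − 1.667| = 0.233
2: 2733/1484 ≈ 1.842 → |1.842 − 1.667| = 0.175
3: 1241/769 ≈ 1.614 → |1.614 − 1.667| = 0.053
4: 3898/2325 ≈ 1.677 → |1.677 − 1.667| = 0.010

4, 3, 2, 1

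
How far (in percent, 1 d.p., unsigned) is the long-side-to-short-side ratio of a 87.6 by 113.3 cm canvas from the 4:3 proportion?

Ratio = 113.3 / 87.6 ≈ 1.2934.
Ideal 4:3 ≈ 1.3333. |1.2934 − 1.3333| / 1.3333 ≈ 2.99% → 3.0%.

3.0%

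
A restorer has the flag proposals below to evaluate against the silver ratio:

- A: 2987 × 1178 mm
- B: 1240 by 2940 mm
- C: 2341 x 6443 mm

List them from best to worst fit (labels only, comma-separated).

Ratios: A = 2987 / 1178 ≈ 2.536; B = 2940 / 1240 ≈ 2.371; C = 6443 / 2341 ≈ 2.752.
|Δ from 2.414|: A 0.122; B 0.043; C 0.338.

B, A, C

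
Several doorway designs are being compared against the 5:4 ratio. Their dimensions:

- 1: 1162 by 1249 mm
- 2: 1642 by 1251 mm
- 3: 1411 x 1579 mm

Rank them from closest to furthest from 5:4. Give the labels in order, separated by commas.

2, 3, 1

Ratios: 1 = 1249 / 1162 ≈ 1.075; 2 = 1642 / 1251 ≈ 1.313; 3 = 1579 / 1411 ≈ 1.119.
|Δ from 1.250|: 1 0.175; 2 0.063; 3 0.131.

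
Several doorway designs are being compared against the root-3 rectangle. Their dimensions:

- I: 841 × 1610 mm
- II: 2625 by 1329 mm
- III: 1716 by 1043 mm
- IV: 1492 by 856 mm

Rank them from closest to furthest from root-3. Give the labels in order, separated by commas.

Ratios: I = 1610 / 841 ≈ 1.914; II = 2625 / 1329 ≈ 1.975; III = 1716 / 1043 ≈ 1.645; IV = 1492 / 856 ≈ 1.743.
|Δ from 1.732|: I 0.182; II 0.243; III 0.087; IV 0.011.

IV, III, I, II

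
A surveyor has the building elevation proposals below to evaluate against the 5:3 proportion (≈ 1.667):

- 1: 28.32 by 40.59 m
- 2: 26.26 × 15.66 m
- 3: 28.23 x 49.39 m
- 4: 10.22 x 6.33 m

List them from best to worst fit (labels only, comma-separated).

2, 4, 3, 1

1: 40.59/28.32 ≈ 1.433 → |1.433 − 1.667| = 0.234
2: 26.26/15.66 ≈ 1.677 → |1.677 − 1.667| = 0.010
3: 49.39/28.23 ≈ 1.750 → |1.750 − 1.667| = 0.083
4: 10.22/6.33 ≈ 1.615 → |1.615 − 1.667| = 0.052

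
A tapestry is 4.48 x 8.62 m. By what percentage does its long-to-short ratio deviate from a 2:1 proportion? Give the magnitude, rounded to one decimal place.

Ratio = 8.62 / 4.48 ≈ 1.9241.
Ideal 2:1 = 2.0000. |1.9241 − 2.0000| / 2.0000 ≈ 3.80% → 3.8%.

3.8%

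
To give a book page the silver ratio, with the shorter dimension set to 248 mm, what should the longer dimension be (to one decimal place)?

598.7 mm

silver ratio ≈ 2.41421.
Longer side = 248 × 2.41421 ≈ 598.724 → 598.7 mm.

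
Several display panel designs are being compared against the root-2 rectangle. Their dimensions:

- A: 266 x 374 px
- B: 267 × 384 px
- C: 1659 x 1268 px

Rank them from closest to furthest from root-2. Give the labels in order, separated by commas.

A: 374/266 ≈ 1.406 → |1.406 − 1.414| = 0.008
B: 384/267 ≈ 1.438 → |1.438 − 1.414| = 0.024
C: 1659/1268 ≈ 1.308 → |1.308 − 1.414| = 0.106

A, B, C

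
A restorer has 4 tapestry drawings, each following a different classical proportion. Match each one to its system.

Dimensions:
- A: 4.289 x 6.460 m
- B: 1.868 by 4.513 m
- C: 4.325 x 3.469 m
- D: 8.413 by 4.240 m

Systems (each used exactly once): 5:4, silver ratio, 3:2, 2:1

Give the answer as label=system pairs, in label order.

A=3:2, B=silver ratio, C=5:4, D=2:1

Ratios: A ≈ 1.506; B ≈ 2.416; C ≈ 1.247; D ≈ 1.984.
Targets: 5:4 ≈ 1.250; silver ratio ≈ 2.414; 3:2 ≈ 1.500; 2:1 ≈ 2.000.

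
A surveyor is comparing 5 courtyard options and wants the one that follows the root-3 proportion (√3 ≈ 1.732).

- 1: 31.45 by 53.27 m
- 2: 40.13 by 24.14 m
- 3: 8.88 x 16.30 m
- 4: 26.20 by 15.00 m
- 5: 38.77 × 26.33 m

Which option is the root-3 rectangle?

4

Ratios (long/short): 1 ≈ 1.694; 2 ≈ 1.662; 3 ≈ 1.836; 4 ≈ 1.747; 5 ≈ 1.472.
root-3 ≈ 1.732; option 4 is nearest (Δ 0.015).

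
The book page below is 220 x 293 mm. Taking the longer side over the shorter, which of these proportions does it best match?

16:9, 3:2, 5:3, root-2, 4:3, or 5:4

4:3

Ratio = 293 / 220 ≈ 1.332.
Distances: 16:9 1.778 (Δ 0.446); 3:2 1.500 (Δ 0.168); 5:3 1.667 (Δ 0.335); root-2 1.414 (Δ 0.082); 4:3 1.333 (Δ 0.001); 5:4 1.250 (Δ 0.082).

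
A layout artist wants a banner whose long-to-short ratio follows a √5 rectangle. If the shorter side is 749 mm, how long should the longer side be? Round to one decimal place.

root-5 ≈ 2.23607.
Longer side = 749 × 2.23607 ≈ 1674.816 → 1674.8 mm.

1674.8 mm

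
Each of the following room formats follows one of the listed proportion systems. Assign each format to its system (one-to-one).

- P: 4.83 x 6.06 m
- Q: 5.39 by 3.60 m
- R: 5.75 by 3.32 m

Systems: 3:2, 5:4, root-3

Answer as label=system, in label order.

P=5:4, Q=3:2, R=root-3

P = 6.06/4.83 ≈ 1.255 → 5:4 (1.250)
Q = 5.39/3.60 ≈ 1.497 → 3:2 (1.500)
R = 5.75/3.32 ≈ 1.732 → root-3 (1.732)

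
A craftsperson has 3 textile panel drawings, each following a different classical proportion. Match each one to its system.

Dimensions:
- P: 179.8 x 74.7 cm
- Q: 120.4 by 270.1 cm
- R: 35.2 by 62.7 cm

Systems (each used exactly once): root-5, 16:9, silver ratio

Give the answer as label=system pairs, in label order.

P = 179.8/74.7 ≈ 2.407 → silver ratio (2.414)
Q = 270.1/120.4 ≈ 2.243 → root-5 (2.236)
R = 62.7/35.2 ≈ 1.781 → 16:9 (1.778)

P=silver ratio, Q=root-5, R=16:9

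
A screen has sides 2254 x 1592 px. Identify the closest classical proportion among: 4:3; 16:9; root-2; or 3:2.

2254/1592 ≈ 1.416. Nearest candidates are root-2 (1.414, off by 0.002) and 4:3 (1.333, off by 0.083).

root-2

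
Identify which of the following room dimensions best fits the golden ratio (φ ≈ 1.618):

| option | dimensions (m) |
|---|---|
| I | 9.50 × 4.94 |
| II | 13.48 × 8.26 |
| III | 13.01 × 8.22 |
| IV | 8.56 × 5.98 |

II

Ratios (long/short): I ≈ 1.923; II ≈ 1.632; III ≈ 1.583; IV ≈ 1.431.
golden ratio ≈ 1.618; option II is nearest (Δ 0.014).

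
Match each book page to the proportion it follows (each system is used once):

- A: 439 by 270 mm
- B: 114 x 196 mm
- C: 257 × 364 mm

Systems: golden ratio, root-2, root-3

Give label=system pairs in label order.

Ratios: A ≈ 1.626; B ≈ 1.719; C ≈ 1.416.
Targets: golden ratio ≈ 1.618; root-2 ≈ 1.414; root-3 ≈ 1.732.

A=golden ratio, B=root-3, C=root-2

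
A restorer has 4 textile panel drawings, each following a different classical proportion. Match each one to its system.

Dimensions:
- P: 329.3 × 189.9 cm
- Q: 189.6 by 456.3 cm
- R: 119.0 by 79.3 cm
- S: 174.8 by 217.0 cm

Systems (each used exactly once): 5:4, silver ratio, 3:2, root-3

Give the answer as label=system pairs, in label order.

P=root-3, Q=silver ratio, R=3:2, S=5:4

P = 329.3/189.9 ≈ 1.734 → root-3 (1.732)
Q = 456.3/189.6 ≈ 2.407 → silver ratio (2.414)
R = 119.0/79.3 ≈ 1.501 → 3:2 (1.500)
S = 217.0/174.8 ≈ 1.241 → 5:4 (1.250)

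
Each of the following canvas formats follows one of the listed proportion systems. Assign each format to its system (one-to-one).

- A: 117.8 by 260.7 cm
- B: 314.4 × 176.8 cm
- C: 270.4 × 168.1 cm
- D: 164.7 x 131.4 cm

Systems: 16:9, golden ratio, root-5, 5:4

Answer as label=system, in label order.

Ratios: A ≈ 2.213; B ≈ 1.778; C ≈ 1.609; D ≈ 1.253.
Targets: 16:9 ≈ 1.778; golden ratio ≈ 1.618; root-5 ≈ 2.236; 5:4 ≈ 1.250.

A=root-5, B=16:9, C=golden ratio, D=5:4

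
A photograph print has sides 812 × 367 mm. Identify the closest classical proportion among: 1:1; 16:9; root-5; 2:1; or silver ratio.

root-5

812/367 ≈ 2.213. Nearest candidates are root-5 (2.236, off by 0.023) and silver ratio (2.414, off by 0.201).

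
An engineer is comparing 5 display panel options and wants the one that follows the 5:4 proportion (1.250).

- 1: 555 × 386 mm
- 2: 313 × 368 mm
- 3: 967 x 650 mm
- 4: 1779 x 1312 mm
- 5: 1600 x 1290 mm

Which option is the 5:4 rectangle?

5

Target 5:4 ≈ 1.250.
1: 1.438 (Δ0.188)  2: 1.176 (Δ0.074)  3: 1.488 (Δ0.238)  4: 1.356 (Δ0.106)  5: 1.240 (Δ0.010)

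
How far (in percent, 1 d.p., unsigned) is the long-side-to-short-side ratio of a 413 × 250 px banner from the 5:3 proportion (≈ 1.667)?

0.9%

Ratio = 413 / 250 ≈ 1.6520.
Ideal 5:3 ≈ 1.6667. |1.6520 − 1.6667| / 1.6667 ≈ 0.88% → 0.9%.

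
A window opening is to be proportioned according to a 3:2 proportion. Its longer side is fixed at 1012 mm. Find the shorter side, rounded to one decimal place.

3:2 = 1.50000.
Shorter side = 1012 ÷ 1.50000 ≈ 674.667 → 674.7 mm.

674.7 mm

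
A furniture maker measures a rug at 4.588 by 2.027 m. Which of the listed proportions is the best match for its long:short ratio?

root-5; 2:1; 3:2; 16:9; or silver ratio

root-5

4.588/2.027 ≈ 2.263. Nearest candidates are root-5 (2.236, off by 0.027) and silver ratio (2.414, off by 0.151).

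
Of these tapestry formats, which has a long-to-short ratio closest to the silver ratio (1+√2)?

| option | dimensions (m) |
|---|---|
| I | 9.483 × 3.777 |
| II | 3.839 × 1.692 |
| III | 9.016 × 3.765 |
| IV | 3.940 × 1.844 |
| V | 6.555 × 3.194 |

III

Ratios (long/short): I ≈ 2.511; II ≈ 2.269; III ≈ 2.395; IV ≈ 2.137; V ≈ 2.052.
silver ratio ≈ 2.414; option III is nearest (Δ 0.019).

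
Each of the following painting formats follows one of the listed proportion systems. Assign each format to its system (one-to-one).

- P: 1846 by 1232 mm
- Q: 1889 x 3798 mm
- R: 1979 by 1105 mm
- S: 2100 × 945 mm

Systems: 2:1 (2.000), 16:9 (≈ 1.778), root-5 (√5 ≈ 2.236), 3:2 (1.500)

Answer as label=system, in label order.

P=3:2, Q=2:1, R=16:9, S=root-5

P = 1846/1232 ≈ 1.498 → 3:2 (1.500)
Q = 3798/1889 ≈ 2.011 → 2:1 (2.000)
R = 1979/1105 ≈ 1.791 → 16:9 (1.778)
S = 2100/945 ≈ 2.222 → root-5 (2.236)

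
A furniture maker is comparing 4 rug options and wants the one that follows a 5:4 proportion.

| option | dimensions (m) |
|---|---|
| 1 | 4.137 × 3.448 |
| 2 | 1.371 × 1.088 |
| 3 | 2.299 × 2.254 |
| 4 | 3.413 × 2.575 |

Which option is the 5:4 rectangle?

Ratios (long/short): 1 ≈ 1.200; 2 ≈ 1.260; 3 ≈ 1.020; 4 ≈ 1.325.
5:4 ≈ 1.250; option 2 is nearest (Δ 0.010).

2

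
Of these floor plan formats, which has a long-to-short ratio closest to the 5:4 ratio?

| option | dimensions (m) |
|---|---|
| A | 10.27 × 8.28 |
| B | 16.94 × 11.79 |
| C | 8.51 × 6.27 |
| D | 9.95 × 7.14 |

Ratios (long/short): A ≈ 1.240; B ≈ 1.437; C ≈ 1.357; D ≈ 1.394.
5:4 ≈ 1.250; option A is nearest (Δ 0.010).

A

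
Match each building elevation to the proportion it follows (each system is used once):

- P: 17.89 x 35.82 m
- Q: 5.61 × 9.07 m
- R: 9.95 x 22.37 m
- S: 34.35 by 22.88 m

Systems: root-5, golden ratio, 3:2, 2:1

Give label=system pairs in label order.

P=2:1, Q=golden ratio, R=root-5, S=3:2

Ratios: P ≈ 2.002; Q ≈ 1.617; R ≈ 2.248; S ≈ 1.501.
Targets: root-5 ≈ 2.236; golden ratio ≈ 1.618; 3:2 ≈ 1.500; 2:1 ≈ 2.000.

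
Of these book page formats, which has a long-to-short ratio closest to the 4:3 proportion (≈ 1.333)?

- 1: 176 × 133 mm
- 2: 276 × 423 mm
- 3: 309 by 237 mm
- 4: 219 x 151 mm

Target 4:3 ≈ 1.333.
1: 1.323 (Δ0.010)  2: 1.533 (Δ0.200)  3: 1.304 (Δ0.029)  4: 1.450 (Δ0.117)

1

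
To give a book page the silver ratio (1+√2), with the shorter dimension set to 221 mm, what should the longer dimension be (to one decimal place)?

silver ratio ≈ 2.41421.
Longer side = 221 × 2.41421 ≈ 533.540 → 533.5 mm.

533.5 mm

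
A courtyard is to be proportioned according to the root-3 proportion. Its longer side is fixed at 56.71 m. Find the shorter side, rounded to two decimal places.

32.74 m

root-3 ≈ 1.73205.
Shorter side = 56.71 ÷ 1.73205 ≈ 32.7415 → 32.74 m.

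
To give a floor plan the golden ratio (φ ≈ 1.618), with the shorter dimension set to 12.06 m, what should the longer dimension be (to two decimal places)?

19.51 m

golden ratio ≈ 1.61803.
Longer side = 12.06 × 1.61803 ≈ 19.5134 → 19.51 m.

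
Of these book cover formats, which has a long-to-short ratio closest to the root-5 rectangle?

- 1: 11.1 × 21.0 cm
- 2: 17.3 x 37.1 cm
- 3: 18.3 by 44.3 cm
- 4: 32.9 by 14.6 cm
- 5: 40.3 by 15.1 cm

Target root-5 ≈ 2.236.
1: 1.892 (Δ0.344)  2: 2.145 (Δ0.091)  3: 2.421 (Δ0.185)  4: 2.253 (Δ0.017)  5: 2.669 (Δ0.433)

4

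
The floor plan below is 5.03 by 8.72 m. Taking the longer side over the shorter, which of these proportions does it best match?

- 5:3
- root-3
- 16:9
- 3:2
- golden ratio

root-3

8.72/5.03 ≈ 1.734. Nearest candidates are root-3 (1.732, off by 0.002) and 16:9 (1.778, off by 0.044).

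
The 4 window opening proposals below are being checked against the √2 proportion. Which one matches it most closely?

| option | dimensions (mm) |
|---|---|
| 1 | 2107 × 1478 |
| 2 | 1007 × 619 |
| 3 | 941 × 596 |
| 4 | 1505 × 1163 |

Target root-2 ≈ 1.414.
1: 1.426 (Δ0.012)  2: 1.627 (Δ0.213)  3: 1.579 (Δ0.165)  4: 1.294 (Δ0.120)

1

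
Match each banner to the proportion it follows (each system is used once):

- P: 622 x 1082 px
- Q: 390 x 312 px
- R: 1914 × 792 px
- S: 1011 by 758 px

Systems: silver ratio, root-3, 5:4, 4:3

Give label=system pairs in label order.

P=root-3, Q=5:4, R=silver ratio, S=4:3

Ratios: P ≈ 1.740; Q ≈ 1.250; R ≈ 2.417; S ≈ 1.334.
Targets: silver ratio ≈ 2.414; root-3 ≈ 1.732; 5:4 ≈ 1.250; 4:3 ≈ 1.333.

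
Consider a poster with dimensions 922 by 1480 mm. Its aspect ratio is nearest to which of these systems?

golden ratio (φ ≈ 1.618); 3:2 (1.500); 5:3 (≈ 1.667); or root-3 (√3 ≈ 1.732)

1480/922 ≈ 1.605. Nearest candidates are golden ratio (1.618, off by 0.013) and 5:3 (1.667, off by 0.062).

golden ratio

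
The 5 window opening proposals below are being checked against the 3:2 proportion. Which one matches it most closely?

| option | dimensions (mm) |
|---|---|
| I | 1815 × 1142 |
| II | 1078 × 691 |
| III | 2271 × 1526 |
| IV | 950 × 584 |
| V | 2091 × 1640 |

Ratios (long/short): I ≈ 1.589; II ≈ 1.560; III ≈ 1.488; IV ≈ 1.627; V ≈ 1.275.
3:2 ≈ 1.500; option III is nearest (Δ 0.012).

III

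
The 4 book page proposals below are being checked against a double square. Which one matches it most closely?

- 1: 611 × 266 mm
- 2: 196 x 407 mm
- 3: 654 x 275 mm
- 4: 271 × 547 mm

4

Ratios (long/short): 1 ≈ 2.297; 2 ≈ 2.077; 3 ≈ 2.378; 4 ≈ 2.018.
2:1 ≈ 2.000; option 4 is nearest (Δ 0.018).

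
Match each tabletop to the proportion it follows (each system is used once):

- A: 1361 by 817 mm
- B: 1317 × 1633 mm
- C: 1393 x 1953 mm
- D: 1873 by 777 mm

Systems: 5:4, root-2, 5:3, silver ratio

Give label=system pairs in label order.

A = 1361/817 ≈ 1.666 → 5:3 (1.667)
B = 1633/1317 ≈ 1.240 → 5:4 (1.250)
C = 1953/1393 ≈ 1.402 → root-2 (1.414)
D = 1873/777 ≈ 2.411 → silver ratio (2.414)

A=5:3, B=5:4, C=root-2, D=silver ratio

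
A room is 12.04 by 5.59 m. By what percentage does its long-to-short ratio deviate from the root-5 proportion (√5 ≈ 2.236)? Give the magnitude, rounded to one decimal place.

Ratio = 12.04 / 5.59 ≈ 2.1538.
Ideal root-5 ≈ 2.2361. |2.1538 − 2.2361| / 2.2361 ≈ 3.68% → 3.7%.

3.7%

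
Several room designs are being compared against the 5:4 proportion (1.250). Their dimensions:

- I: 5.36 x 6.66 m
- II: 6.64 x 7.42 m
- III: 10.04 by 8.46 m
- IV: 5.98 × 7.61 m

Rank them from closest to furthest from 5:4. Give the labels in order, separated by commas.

I, IV, III, II

Ratios: I = 6.66 / 5.36 ≈ 1.243; II = 7.42 / 6.64 ≈ 1.117; III = 10.04 / 8.46 ≈ 1.187; IV = 7.61 / 5.98 ≈ 1.273.
|Δ from 1.250|: I 0.007; II 0.133; III 0.063; IV 0.023.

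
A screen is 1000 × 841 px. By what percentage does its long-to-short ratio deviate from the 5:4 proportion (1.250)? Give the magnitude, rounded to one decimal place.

Ratio = 1000 / 841 ≈ 1.1891.
Ideal 5:4 = 1.2500. |1.1891 − 1.2500| / 1.2500 ≈ 4.87% → 4.9%.

4.9%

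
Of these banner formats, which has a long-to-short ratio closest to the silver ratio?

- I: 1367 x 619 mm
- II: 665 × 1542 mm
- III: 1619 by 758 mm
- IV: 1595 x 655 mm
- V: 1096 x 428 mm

IV

Target silver ratio ≈ 2.414.
I: 2.208 (Δ0.206)  II: 2.319 (Δ0.095)  III: 2.136 (Δ0.278)  IV: 2.435 (Δ0.021)  V: 2.561 (Δ0.147)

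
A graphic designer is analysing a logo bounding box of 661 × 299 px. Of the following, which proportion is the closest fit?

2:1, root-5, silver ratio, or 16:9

661/299 ≈ 2.211. Nearest candidates are root-5 (2.236, off by 0.025) and silver ratio (2.414, off by 0.203).

root-5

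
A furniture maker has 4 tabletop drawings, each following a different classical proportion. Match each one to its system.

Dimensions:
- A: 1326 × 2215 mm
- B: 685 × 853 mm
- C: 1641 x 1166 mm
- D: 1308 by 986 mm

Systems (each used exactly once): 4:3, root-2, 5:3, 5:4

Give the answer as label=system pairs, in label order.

Ratios: A ≈ 1.670; B ≈ 1.245; C ≈ 1.407; D ≈ 1.327.
Targets: 4:3 ≈ 1.333; root-2 ≈ 1.414; 5:3 ≈ 1.667; 5:4 ≈ 1.250.

A=5:3, B=5:4, C=root-2, D=4:3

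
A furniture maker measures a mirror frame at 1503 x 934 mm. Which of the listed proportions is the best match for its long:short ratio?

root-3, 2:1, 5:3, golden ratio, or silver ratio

1503/934 ≈ 1.609. Nearest candidates are golden ratio (1.618, off by 0.009) and 5:3 (1.667, off by 0.058).

golden ratio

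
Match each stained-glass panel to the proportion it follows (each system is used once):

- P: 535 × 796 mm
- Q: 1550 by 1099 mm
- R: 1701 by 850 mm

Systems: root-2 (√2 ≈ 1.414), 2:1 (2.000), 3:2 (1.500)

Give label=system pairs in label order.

P=3:2, Q=root-2, R=2:1

Ratios: P ≈ 1.488; Q ≈ 1.410; R ≈ 2.001.
Targets: root-2 ≈ 1.414; 2:1 ≈ 2.000; 3:2 ≈ 1.500.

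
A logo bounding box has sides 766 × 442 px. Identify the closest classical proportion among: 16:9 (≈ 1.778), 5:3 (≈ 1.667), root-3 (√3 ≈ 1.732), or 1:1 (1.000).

Ratio = 766 / 442 ≈ 1.733.
Distances: 16:9 1.778 (Δ 0.045); 5:3 1.667 (Δ 0.066); root-3 1.732 (Δ 0.001); 1:1 1.000 (Δ 0.733).

root-3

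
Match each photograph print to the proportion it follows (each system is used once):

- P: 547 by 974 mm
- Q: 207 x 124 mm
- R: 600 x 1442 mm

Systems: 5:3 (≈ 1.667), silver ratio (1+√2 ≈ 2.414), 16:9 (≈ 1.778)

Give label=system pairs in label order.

P=16:9, Q=5:3, R=silver ratio

P = 974/547 ≈ 1.781 → 16:9 (1.778)
Q = 207/124 ≈ 1.669 → 5:3 (1.667)
R = 1442/600 ≈ 2.403 → silver ratio (2.414)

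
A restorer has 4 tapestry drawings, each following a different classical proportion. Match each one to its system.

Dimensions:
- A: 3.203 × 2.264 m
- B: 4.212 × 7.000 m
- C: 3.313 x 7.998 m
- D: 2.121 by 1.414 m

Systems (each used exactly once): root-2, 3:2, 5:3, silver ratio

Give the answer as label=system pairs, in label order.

Ratios: A ≈ 1.415; B ≈ 1.662; C ≈ 2.414; D ≈ 1.500.
Targets: root-2 ≈ 1.414; 3:2 ≈ 1.500; 5:3 ≈ 1.667; silver ratio ≈ 2.414.

A=root-2, B=5:3, C=silver ratio, D=3:2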